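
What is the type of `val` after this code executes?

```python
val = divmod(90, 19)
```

divmod() returns a tuple (quotient, remainder)

tuple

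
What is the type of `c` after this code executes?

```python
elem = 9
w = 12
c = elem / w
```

int / int always returns float in Python 3 (9 / 12 = 0.75)

float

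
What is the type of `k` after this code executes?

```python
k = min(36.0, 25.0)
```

min() of floats returns float

float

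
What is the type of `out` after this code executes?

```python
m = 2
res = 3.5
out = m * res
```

int * float returns float (2 * 3.5 = 7.0)

float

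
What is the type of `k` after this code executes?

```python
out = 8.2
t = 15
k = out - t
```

float - int returns float (8.2 - 15 = -6.8)

float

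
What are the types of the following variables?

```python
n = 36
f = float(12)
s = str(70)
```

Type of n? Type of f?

n is int; f is float

int, float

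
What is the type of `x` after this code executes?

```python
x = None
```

None has type NoneType

NoneType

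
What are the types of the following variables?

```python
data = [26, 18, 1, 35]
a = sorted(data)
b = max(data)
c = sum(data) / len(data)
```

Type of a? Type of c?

sorted() returns list; int / int returns float

list, float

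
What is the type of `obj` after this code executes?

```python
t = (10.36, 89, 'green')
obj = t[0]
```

Index 0 of tuple is 10.36 which is float

float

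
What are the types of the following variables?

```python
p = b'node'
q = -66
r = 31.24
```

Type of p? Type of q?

p is bytes; q is int

bytes, int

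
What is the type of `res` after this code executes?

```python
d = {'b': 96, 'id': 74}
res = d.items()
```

dict.items() returns a dict_items view

dict_items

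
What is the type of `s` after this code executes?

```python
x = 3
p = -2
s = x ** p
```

int ** negative int returns float

float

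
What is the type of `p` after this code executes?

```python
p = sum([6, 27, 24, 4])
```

sum() of ints returns int

int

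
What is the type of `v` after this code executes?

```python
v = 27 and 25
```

'and' returns the last value when all truthy (25, which is int)

int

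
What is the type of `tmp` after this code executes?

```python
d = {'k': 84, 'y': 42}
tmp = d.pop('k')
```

dict.pop() returns the value (int)

int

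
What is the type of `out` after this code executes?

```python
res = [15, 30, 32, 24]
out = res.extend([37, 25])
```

list.extend() returns None

NoneType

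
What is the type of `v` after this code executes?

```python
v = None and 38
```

'and' returns first falsy value (None)

NoneType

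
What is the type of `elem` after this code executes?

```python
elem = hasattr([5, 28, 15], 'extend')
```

hasattr() returns bool

bool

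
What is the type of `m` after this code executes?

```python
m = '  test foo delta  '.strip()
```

str.strip() returns str

str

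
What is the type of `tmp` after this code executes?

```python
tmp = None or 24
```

'or' with None returns the other value (24, int)

int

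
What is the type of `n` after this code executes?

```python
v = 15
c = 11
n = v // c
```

int // int returns int (15 // 11 = 1)

int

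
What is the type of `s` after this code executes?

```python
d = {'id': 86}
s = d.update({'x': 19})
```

dict.update() returns None

NoneType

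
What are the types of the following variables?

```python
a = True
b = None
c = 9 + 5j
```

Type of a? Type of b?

a is bool; b is NoneType

bool, NoneType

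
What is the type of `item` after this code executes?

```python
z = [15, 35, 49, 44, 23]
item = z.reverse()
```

list.reverse() returns None

NoneType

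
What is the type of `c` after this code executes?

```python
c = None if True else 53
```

Ternary: condition is True, if branch (None) taken → NoneType

NoneType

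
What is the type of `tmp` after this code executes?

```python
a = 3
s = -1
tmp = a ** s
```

int ** negative int returns float

float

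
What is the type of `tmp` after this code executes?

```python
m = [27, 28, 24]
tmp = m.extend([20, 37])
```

list.extend() returns None

NoneType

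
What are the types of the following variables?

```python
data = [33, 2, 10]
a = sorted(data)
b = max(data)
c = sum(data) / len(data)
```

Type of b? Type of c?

max of ints returns int; int / int returns float

int, float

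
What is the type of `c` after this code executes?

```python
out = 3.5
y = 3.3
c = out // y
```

float // float returns float (floor division preserves float type)

float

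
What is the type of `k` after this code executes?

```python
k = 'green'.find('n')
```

str.find() returns int (index, or -1)

int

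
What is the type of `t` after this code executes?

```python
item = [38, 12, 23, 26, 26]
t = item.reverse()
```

list.reverse() returns None

NoneType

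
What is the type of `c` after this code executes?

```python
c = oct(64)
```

oct() returns str representation

str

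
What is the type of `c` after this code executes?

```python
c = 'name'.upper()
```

str.upper() returns str

str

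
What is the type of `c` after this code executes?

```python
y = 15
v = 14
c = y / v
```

int / int always returns float in Python 3 (15 / 14 = 1.07143)

float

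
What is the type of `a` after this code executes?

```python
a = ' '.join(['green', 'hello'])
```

str.join() returns str

str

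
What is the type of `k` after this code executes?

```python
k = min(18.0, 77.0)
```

min() of floats returns float

float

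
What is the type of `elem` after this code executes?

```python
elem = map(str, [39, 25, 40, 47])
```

map() returns a map iterator object

map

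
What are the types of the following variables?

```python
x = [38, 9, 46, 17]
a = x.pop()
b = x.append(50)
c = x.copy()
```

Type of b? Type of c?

list.append() returns None; list.copy() returns list

NoneType, list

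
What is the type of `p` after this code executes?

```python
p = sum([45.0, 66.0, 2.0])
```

sum() of floats returns float

float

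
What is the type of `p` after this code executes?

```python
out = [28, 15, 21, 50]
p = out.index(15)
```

list.index() returns int

int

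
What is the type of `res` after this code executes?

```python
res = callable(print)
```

callable() returns bool

bool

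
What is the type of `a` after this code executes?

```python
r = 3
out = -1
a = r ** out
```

int ** negative int returns float

float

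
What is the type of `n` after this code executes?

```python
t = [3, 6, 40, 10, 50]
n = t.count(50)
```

list.count() returns int

int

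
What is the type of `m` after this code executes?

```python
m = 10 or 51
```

'or' returns the first truthy value (10, which is int)

int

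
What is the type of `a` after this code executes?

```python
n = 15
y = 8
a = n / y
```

int / int always returns float in Python 3 (15 / 8 = 1.875)

float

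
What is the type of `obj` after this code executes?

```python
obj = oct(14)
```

oct() returns str representation

str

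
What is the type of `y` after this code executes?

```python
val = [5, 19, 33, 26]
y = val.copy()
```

list.copy() returns list

list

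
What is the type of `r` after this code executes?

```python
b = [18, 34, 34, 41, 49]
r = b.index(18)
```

list.index() returns int

int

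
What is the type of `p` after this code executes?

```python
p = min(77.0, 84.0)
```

min() of floats returns float

float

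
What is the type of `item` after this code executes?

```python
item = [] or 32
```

'or' returns first truthy value (32, which is int)

int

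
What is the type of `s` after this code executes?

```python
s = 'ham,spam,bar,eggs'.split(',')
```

str.split() returns list

list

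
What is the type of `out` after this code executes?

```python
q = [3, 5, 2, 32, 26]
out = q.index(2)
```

list.index() returns int

int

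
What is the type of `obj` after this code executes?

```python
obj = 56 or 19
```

'or' returns the first truthy value (56, which is int)

int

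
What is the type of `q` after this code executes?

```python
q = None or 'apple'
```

'or' with None returns the other value ('apple', str)

str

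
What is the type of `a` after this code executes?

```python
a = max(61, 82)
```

max() of ints returns int

int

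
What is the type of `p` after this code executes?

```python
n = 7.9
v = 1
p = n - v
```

float - int returns float (7.9 - 1 = 6.9)

float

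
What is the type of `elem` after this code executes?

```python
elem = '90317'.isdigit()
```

str.isdigit() returns bool

bool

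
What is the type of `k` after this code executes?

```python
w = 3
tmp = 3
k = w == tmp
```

Equality comparison returns bool

bool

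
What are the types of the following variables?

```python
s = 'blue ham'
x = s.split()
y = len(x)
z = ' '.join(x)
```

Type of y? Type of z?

len() returns int; str.join() returns str

int, str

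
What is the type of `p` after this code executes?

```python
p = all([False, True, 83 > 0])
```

all() returns bool

bool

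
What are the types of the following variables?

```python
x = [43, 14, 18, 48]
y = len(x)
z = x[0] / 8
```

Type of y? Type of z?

len() returns int; int / int returns float

int, float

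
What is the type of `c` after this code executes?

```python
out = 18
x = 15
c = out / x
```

int / int always returns float in Python 3 (18 / 15 = 1.2)

float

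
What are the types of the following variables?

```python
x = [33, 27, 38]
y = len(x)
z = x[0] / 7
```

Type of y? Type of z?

len() returns int; int / int returns float

int, float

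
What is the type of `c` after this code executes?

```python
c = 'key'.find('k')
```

str.find() returns int (index, or -1)

int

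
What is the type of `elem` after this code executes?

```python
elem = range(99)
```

range() returns a range object

range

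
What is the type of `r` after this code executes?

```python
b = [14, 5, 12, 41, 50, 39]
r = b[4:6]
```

Slicing a list always returns a list

list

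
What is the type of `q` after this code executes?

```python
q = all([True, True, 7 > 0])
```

all() returns bool

bool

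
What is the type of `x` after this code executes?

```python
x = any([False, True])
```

any() returns bool

bool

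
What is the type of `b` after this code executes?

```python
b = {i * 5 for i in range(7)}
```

A set comprehension {expr for x in iterable} produces a set

set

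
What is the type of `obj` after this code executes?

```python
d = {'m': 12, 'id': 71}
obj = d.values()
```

.values() returns a dict_values view object

dict_values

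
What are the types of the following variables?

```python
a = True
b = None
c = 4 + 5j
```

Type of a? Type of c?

a is bool; c is complex

bool, complex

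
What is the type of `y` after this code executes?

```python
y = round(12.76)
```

round() with no ndigits arg returns int

int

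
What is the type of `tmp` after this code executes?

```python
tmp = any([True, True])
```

any() returns bool

bool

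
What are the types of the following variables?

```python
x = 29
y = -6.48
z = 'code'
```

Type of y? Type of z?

y is float; z is str

float, str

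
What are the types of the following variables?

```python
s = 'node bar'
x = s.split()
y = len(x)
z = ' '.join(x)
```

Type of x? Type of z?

str.split() returns list; str.join() returns str

list, str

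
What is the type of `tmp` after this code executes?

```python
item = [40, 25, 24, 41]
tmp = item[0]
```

Indexing a list of ints returns int (item[0] = 40)

int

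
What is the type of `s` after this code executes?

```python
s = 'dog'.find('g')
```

str.find() returns int (index, or -1)

int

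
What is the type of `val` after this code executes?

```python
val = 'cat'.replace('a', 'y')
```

str.replace() returns str

str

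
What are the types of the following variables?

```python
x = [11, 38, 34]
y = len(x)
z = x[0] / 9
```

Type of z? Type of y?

int / int returns float; len() returns int

float, int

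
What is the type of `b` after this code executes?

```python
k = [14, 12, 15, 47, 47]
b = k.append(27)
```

list.append() returns None (mutates in place)

NoneType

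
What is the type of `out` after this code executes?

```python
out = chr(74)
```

chr() returns str (single character)

str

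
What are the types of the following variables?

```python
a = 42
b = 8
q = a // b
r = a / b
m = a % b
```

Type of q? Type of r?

int // int returns int; int / int returns float

int, float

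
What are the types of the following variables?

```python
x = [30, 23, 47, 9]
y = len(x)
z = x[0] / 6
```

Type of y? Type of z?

len() returns int; int / int returns float

int, float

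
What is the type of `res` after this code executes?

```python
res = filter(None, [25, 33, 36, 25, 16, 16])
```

filter() returns a filter iterator object

filter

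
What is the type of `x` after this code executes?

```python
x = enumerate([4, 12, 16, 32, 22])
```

enumerate() returns an enumerate iterator object

enumerate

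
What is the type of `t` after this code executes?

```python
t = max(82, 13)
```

max() of ints returns int

int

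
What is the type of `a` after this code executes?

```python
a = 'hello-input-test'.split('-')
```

str.split() returns list

list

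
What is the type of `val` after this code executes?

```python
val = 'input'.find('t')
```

str.find() returns int (index, or -1)

int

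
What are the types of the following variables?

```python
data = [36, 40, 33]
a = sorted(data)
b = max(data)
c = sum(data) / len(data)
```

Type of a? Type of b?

sorted() returns list; max of ints returns int

list, int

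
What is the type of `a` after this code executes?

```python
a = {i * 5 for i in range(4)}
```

A set comprehension {expr for x in iterable} produces a set

set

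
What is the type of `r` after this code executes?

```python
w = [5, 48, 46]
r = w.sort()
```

list.sort() returns None (sorts in place)

NoneType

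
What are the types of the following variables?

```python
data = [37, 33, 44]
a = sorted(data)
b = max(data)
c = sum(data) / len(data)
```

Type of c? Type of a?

int / int returns float; sorted() returns list

float, list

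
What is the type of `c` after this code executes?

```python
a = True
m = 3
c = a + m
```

bool + int returns int (True is 1, so 1 + 3 = 4)

int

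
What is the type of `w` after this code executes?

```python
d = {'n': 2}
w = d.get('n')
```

dict.get() returns the value (int) when key is found

int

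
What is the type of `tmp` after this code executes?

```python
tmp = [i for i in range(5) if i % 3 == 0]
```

A list comprehension [...] produces a list

list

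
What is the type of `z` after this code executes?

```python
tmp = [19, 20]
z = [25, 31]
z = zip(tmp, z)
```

zip() returns a zip iterator object

zip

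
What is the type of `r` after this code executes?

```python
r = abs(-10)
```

abs() of int returns int

int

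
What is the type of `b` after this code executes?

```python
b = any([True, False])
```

any() returns bool

bool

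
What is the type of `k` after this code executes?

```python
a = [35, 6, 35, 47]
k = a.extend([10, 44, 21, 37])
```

list.extend() returns None

NoneType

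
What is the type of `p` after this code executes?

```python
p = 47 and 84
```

'and' returns the last value when all truthy (84, which is int)

int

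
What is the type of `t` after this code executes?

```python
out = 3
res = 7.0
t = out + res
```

int + float returns float (3 + 7.0 = 10.0)

float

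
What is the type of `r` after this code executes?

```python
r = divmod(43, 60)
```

divmod() returns a tuple (quotient, remainder)

tuple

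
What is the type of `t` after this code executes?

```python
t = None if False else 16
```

Ternary: condition is False, else branch (16) taken → int

int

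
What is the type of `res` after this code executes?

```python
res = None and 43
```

'and' returns first falsy value (None)

NoneType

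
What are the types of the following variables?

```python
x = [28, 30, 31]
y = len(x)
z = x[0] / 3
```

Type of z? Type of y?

int / int returns float; len() returns int

float, int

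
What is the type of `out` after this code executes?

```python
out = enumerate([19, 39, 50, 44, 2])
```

enumerate() returns an enumerate iterator object

enumerate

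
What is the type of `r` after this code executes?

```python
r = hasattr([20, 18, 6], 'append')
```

hasattr() returns bool

bool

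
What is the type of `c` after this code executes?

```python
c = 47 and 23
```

'and' returns the last value when all truthy (23, which is int)

int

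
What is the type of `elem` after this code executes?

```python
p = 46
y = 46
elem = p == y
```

Equality comparison returns bool

bool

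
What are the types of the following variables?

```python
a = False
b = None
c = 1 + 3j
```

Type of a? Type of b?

a is bool; b is NoneType

bool, NoneType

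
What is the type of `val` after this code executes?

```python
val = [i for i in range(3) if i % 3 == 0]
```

A list comprehension [...] produces a list

list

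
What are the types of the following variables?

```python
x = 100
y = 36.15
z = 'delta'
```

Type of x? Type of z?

x is int; z is str

int, str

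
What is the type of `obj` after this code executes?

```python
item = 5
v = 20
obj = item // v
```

int // int returns int (5 // 20 = 0)

int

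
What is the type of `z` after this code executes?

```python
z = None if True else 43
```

Ternary: condition is True, if branch (None) taken → NoneType

NoneType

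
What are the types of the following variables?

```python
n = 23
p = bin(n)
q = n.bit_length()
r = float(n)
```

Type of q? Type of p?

int.bit_length() returns int; bin() returns str

int, str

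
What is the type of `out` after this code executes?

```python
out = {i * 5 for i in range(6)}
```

A set comprehension {expr for x in iterable} produces a set

set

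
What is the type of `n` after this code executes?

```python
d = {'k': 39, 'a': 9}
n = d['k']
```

Accessing dict[str, int] with key 'k' returns int value 39

int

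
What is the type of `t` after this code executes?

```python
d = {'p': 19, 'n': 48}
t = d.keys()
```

.keys() returns a dict_keys view object

dict_keys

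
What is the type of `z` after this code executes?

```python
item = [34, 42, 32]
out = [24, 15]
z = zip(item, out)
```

zip() returns a zip iterator object

zip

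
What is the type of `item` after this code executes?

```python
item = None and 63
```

'and' returns first falsy value (None)

NoneType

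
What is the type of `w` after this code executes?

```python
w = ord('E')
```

ord() returns int (Unicode code point)

int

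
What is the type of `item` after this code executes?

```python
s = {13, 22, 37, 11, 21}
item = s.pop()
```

Popping from a set of ints returns int

int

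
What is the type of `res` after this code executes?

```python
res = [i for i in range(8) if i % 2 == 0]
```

A list comprehension [...] produces a list

list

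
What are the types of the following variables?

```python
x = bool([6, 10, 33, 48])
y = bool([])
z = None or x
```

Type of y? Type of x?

bool() returns bool; bool() returns bool

bool, bool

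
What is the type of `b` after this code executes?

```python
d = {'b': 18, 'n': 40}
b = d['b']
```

Accessing dict[str, int] with key 'b' returns int value 18

int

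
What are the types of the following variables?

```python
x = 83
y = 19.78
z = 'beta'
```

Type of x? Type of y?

x is int; y is float

int, float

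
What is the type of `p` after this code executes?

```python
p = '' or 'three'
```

'or' returns first truthy value ('three', which is str)

str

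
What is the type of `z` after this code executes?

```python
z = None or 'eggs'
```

'or' with None returns the other value ('eggs', str)

str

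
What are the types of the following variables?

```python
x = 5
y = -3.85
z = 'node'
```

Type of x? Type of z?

x is int; z is str

int, str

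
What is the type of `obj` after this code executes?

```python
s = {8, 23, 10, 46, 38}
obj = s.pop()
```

Popping from a set of ints returns int

int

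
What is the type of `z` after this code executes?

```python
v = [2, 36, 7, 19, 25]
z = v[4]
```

Indexing a list of ints returns int (v[4] = 25)

int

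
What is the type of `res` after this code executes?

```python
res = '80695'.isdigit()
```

str.isdigit() returns bool

bool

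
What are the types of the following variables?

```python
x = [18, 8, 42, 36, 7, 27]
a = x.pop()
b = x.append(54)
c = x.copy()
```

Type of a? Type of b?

list.pop() returns the element (int); list.append() returns None

int, NoneType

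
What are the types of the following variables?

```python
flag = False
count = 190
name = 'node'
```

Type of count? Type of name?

count is int; name is str

int, str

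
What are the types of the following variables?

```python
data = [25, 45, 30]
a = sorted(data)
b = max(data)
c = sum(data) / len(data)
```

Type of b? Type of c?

max of ints returns int; int / int returns float

int, float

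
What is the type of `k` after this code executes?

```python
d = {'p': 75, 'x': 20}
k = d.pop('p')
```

dict.pop() returns the value (int)

int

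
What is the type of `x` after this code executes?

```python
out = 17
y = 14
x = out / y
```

int / int always returns float in Python 3 (17 / 14 = 1.21429)

float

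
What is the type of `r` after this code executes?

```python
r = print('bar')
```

print() returns None

NoneType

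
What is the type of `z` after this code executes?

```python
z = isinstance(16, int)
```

isinstance() returns bool

bool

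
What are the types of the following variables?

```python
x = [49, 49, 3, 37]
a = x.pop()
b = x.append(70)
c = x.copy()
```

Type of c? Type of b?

list.copy() returns list; list.append() returns None

list, NoneType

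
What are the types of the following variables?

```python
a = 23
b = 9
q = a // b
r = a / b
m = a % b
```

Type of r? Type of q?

int / int returns float; int // int returns int

float, int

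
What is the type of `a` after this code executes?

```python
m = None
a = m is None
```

'is' comparison returns bool

bool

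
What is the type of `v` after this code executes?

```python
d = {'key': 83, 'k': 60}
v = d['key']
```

Accessing dict[str, int] with key 'key' returns int value 83

int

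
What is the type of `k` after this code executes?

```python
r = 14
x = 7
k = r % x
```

int % int returns int (14 % 7 = 0)

int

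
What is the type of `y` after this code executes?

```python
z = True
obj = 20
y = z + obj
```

bool + int returns int (True is 1, so 1 + 20 = 21)

int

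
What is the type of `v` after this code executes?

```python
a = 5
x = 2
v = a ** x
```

int ** positive int returns int (5 ** 2 = 25)

int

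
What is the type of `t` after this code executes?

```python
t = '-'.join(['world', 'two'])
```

str.join() returns str

str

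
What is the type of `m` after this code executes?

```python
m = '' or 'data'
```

'or' returns first truthy value ('data', which is str)

str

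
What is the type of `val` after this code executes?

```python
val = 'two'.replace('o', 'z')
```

str.replace() returns str

str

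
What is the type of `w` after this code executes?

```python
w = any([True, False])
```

any() returns bool

bool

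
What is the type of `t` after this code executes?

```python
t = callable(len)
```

callable() returns bool

bool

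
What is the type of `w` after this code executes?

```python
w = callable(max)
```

callable() returns bool

bool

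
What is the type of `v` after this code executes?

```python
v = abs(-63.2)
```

abs() of float returns float

float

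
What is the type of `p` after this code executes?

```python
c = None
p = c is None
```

'is' comparison returns bool

bool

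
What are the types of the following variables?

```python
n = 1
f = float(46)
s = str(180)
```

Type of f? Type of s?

f is float; s is str

float, str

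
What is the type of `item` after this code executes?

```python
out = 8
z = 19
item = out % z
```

int % int returns int (8 % 19 = 8)

int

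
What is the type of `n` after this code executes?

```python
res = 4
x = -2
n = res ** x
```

int ** negative int returns float

float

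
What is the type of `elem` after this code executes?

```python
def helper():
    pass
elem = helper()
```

A function with no return statement returns None

NoneType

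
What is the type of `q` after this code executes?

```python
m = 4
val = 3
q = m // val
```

int // int returns int (4 // 3 = 1)

int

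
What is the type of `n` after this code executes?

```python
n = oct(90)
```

oct() returns str representation

str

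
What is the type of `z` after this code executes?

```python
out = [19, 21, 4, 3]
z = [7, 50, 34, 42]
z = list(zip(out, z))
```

list(zip(...)) returns a list of tuples

list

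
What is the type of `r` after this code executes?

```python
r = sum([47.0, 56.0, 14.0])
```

sum() of floats returns float

float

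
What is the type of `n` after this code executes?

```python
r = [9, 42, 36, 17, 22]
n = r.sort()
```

list.sort() returns None (sorts in place)

NoneType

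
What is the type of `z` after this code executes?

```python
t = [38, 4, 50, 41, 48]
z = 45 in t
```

'in' operator returns bool

bool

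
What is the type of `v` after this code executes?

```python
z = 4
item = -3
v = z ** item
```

int ** negative int returns float

float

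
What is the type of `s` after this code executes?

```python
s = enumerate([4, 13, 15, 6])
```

enumerate() returns an enumerate iterator object

enumerate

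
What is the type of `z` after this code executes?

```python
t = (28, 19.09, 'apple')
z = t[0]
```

Index 0 of tuple is 28 which is int

int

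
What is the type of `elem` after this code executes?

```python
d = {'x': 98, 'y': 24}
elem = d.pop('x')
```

dict.pop() returns the value (int)

int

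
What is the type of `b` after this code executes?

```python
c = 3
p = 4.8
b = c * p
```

int * float returns float (3 * 4.8 = 14.4)

float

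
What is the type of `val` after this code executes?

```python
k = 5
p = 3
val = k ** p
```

int ** positive int returns int (5 ** 3 = 125)

int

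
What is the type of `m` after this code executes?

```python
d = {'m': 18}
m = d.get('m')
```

dict.get() returns the value (int) when key is found

int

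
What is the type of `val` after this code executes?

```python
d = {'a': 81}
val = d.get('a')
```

dict.get() returns the value (int) when key is found

int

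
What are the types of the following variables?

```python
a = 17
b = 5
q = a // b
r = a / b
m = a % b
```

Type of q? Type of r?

int // int returns int; int / int returns float

int, float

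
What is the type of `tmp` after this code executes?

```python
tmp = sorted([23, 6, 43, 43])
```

sorted() always returns list

list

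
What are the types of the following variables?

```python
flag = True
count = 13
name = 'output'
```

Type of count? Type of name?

count is int; name is str

int, str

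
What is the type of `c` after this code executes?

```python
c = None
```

None has type NoneType

NoneType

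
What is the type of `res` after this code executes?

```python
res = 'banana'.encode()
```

str.encode() returns bytes

bytes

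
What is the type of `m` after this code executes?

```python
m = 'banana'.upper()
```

str.upper() returns str

str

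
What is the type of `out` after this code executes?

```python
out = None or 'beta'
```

'or' with None returns the other value ('beta', str)

str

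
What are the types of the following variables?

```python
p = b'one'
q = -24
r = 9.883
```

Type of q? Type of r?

q is int; r is float

int, float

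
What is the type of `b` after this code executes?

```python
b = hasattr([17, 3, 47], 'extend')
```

hasattr() returns bool

bool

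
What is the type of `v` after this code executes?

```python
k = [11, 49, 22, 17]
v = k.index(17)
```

list.index() returns int

int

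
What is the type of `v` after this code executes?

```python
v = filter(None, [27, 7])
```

filter() returns a filter iterator object

filter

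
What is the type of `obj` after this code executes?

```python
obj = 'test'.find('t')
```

str.find() returns int (index, or -1)

int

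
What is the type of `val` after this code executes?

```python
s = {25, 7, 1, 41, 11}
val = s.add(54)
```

set.add() returns None (mutates in place)

NoneType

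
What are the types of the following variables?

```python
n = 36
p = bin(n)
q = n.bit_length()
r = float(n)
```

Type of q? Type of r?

int.bit_length() returns int; float() returns float

int, float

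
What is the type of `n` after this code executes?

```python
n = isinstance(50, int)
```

isinstance() returns bool

bool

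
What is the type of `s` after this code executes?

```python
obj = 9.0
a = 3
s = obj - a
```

float - int returns float (9.0 - 3 = 6.0)

float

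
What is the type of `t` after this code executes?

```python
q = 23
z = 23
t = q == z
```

Equality comparison returns bool

bool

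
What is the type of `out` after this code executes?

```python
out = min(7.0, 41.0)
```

min() of floats returns float

float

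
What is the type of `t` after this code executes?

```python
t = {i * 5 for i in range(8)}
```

A set comprehension {expr for x in iterable} produces a set

set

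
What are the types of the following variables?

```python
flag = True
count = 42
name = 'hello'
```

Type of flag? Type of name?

flag is bool; name is str

bool, str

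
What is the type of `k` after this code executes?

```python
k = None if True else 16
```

Ternary: condition is True, if branch (None) taken → NoneType

NoneType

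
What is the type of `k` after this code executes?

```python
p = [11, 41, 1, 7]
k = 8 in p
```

'in' operator returns bool

bool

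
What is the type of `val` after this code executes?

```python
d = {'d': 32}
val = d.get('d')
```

dict.get() returns the value (int) when key is found

int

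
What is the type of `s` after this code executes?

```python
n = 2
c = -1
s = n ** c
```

int ** negative int returns float

float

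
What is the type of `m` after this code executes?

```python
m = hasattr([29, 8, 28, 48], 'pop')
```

hasattr() returns bool

bool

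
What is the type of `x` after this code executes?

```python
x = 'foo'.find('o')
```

str.find() returns int (index, or -1)

int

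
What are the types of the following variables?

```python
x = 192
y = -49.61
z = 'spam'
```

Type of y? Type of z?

y is float; z is str

float, str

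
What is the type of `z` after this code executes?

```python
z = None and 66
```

'and' returns first falsy value (None)

NoneType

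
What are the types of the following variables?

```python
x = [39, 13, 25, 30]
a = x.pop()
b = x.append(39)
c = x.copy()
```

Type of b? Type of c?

list.append() returns None; list.copy() returns list

NoneType, list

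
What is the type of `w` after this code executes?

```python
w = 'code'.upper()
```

str.upper() returns str

str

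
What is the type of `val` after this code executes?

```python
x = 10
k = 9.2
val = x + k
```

int + float returns float (10 + 9.2 = 19.2)

float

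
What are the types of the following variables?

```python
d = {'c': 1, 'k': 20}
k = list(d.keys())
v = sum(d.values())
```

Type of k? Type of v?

list(...) returns list; sum of int values returns int

list, int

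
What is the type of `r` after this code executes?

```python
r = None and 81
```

'and' returns first falsy value (None)

NoneType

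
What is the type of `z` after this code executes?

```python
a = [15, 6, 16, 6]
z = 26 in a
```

'in' operator returns bool

bool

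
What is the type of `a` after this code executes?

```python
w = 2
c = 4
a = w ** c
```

int ** positive int returns int (2 ** 4 = 16)

int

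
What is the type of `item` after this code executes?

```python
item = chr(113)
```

chr() returns str (single character)

str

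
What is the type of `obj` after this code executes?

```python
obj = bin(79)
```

bin() returns str representation

str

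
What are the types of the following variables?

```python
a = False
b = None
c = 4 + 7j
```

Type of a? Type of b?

a is bool; b is NoneType

bool, NoneType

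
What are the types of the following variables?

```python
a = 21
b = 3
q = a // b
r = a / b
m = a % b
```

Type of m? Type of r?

int % int returns int; int / int returns float

int, float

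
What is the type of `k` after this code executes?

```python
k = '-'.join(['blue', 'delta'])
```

str.join() returns str

str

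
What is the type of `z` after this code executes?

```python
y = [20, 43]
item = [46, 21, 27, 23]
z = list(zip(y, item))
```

list(zip(...)) returns a list of tuples

list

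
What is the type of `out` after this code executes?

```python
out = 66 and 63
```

'and' returns the last value when all truthy (63, which is int)

int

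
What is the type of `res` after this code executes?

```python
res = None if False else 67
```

Ternary: condition is False, else branch (67) taken → int

int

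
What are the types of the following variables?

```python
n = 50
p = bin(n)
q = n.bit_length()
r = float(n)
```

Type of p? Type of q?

bin() returns str; int.bit_length() returns int

str, int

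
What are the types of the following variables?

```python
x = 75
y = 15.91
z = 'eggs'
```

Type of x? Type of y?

x is int; y is float

int, float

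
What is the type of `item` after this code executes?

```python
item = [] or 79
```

'or' returns first truthy value (79, which is int)

int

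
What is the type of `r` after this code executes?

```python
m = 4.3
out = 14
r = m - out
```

float - int returns float (4.3 - 14 = -9.7)

float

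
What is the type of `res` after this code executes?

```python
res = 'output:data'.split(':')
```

str.split() returns list

list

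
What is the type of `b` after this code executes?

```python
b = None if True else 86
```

Ternary: condition is True, if branch (None) taken → NoneType

NoneType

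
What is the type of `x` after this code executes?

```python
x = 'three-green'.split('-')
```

str.split() returns list

list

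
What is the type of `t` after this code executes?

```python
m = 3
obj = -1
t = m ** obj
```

int ** negative int returns float

float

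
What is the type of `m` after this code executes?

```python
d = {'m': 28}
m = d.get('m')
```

dict.get() returns the value (int) when key is found

int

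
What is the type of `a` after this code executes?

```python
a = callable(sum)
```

callable() returns bool

bool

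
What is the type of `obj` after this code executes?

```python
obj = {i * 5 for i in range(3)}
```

A set comprehension {expr for x in iterable} produces a set

set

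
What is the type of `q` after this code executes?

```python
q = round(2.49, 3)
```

round() with ndigits arg returns float

float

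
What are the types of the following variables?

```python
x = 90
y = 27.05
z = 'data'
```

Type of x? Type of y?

x is int; y is float

int, float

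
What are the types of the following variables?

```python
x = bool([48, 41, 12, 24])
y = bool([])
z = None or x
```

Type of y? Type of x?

bool() returns bool; bool() returns bool

bool, bool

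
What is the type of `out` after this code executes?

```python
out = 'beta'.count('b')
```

str.count() returns int

int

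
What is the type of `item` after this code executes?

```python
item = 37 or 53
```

'or' returns the first truthy value (37, which is int)

int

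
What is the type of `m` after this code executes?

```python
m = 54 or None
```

'or' returns first truthy value (54, int)

int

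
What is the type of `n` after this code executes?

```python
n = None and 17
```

'and' returns first falsy value (None)

NoneType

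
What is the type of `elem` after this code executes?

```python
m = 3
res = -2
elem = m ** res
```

int ** negative int returns float

float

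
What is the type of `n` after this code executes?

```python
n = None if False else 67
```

Ternary: condition is False, else branch (67) taken → int

int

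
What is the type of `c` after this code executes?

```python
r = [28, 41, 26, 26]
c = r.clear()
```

list.clear() returns None

NoneType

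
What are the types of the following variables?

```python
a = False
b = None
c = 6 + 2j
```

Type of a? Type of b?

a is bool; b is NoneType

bool, NoneType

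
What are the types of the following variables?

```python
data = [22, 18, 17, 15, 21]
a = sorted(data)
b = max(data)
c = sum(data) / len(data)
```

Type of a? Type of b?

sorted() returns list; max of ints returns int

list, int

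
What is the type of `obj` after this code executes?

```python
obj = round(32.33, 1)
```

round() with ndigits arg returns float

float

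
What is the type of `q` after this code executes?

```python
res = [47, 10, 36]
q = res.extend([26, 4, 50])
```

list.extend() returns None

NoneType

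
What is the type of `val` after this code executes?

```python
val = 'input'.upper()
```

str.upper() returns str

str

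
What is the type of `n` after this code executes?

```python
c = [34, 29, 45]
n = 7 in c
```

'in' operator returns bool

bool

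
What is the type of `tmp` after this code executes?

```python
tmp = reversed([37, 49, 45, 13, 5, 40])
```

reversed() on a list returns a list_reverseiterator

list_reverseiterator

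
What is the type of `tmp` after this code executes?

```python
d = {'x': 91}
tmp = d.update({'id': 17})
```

dict.update() returns None

NoneType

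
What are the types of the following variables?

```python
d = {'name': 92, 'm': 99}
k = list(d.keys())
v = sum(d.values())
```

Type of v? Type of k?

sum of int values returns int; list(...) returns list

int, list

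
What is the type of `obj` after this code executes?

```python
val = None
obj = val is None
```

'is' comparison returns bool

bool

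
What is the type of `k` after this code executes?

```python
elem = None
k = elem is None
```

'is' comparison returns bool

bool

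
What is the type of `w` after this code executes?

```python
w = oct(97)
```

oct() returns str representation

str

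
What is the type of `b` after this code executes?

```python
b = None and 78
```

'and' returns first falsy value (None)

NoneType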